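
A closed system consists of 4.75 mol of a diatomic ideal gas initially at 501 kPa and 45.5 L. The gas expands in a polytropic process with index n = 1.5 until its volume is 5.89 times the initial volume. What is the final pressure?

T₁ = P₁V₁/(nR) = 501×45.5/(4.75×8.314) = 577 K.
Polytropic n=1.5: T₂ = T₁(V₁/V₂)^(n−1) = 577×(0.170)^0.50 = 238 K; P₂ = P₁(V₁/V₂)^n = 35.0 kPa.

35.0 kPa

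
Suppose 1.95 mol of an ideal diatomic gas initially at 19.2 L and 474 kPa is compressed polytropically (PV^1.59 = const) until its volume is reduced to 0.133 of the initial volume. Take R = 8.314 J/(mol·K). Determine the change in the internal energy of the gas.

52100 J

T₁ = P₁V₁/(nR) = 474×19.2/(1.95×8.314) = 561 K.
Polytropic n=1.59: T₂ = T₁(V₁/V₂)^(n−1) = 561×(7.52)^0.59 = 1850 K; P₂ = P₁(V₁/V₂)^n = 11700 kPa.
For an ideal gas ΔU = nCvΔT with Cv = (5/2)R = 20.8 J/(mol·K).
ΔU = 1.95×20.8×(1850−561) = 52100 J.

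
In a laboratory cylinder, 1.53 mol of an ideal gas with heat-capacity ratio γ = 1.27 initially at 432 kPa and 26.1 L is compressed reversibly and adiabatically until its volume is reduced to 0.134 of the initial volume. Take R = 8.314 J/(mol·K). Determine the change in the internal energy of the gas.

T₁ = P₁V₁/(nR) = 432×26.1/(1.53×8.314) = 886 K.
Adiabatic: TV^(γ−1) = const ⇒ T₂ = 886×(7.46)^0.270 = 1530 K; PV^γ = const ⇒ P₂ = 5550 kPa.
For an ideal gas ΔU = nCvΔT with Cv = R/(γ−1) = 30.8 J/(mol·K).
ΔU = 1.53×30.8×(1530−886) = 30100 J.

30100 J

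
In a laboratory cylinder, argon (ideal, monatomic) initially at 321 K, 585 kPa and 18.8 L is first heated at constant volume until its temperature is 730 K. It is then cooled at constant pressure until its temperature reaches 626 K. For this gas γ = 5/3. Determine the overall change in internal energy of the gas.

n = P₁V₁/(RT₁) = 585×18.8/(8.314×321) = 4.12 mol.
Step 1 — Isochoric: V stays 18.8 L; P/T = const ⇒ T₂ = 730 K, P₂ = 1330 kPa.
W = 0 (no volume change).
ΔU = nCvΔT = 4.12×12.5×(730−321) = 21000 J.
Q = ΔU = 21000 J.
State after step 1: P = 1330 kPa, V = 18.8 L, T = 730 K.
Step 2 — Isobaric: P stays 1330 kPa; V/T = const ⇒ T₂ = 626 K, V₂ = 16.1 L.
W = PΔV = 1330×(16.1−18.8) kPa·L = -3560 J.
ΔU = nCvΔT = 4.12×12.5×(626−730) = -5340 J.
Q = ΔU + W = nCpΔT = -8910 J.
Net over both steps: W = -3560 J, Q = 12100 J, ΔU = 15700 J.

15700 J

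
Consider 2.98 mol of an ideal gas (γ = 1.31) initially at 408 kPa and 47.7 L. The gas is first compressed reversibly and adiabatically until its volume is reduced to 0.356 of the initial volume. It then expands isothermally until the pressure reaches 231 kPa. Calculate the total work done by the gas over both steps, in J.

T₁ = P₁V₁/(nR) = 408×47.7/(2.98×8.314) = 786 K.
Step 1 — Adiabatic: TV^(γ−1) = const ⇒ T₂ = 786×(2.81)^0.310 = 1080 K; PV^γ = const ⇒ P₂ = 1580 kPa.
ΔU = nCvΔT = 2.98×26.8×(1080−786) = 23700 J.
Q = 0 for an adiabatic process, so W = −ΔU = -23700 J.
State after step 1: P = 1580 kPa, V = 17.0 L, T = 1080 K.
Step 2 — Isothermal: T stays 1080 K; PV = const ⇒ V₂ = 116 L, P₂ = 231 kPa.
ΔU = 0 (ideal gas, T constant).
W = nRT ln(V₂/V₁) = 2.98×8.314×1080×ln(6.83) = 51500 J.
Q = ΔU + W = 51500 J.
Net over both steps: W = 27800 J, Q = 51500 J, ΔU = 23700 J.

27800 J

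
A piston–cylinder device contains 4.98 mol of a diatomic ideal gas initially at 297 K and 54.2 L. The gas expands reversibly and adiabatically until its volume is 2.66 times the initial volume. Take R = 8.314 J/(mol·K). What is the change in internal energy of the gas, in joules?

-9960 J

P₁ = nRT₁/V₁ = 4.98×8.314×297/54.2 = 227 kPa.
Adiabatic: TV^(γ−1) = const ⇒ T₂ = 297×(0.376)^0.400 = 201 K; PV^γ = const ⇒ P₂ = 57.7 kPa.
For an ideal gas ΔU = nCvΔT with Cv = (5/2)R = 20.8 J/(mol·K).
ΔU = 4.98×20.8×(201−297) = -9960 J.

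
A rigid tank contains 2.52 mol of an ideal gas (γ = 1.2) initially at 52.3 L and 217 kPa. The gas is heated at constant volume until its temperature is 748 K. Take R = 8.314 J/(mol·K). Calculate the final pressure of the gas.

T₁ = P₁V₁/(nR) = 217×52.3/(2.52×8.314) = 542 K.
Isochoric: V stays 52.3 L; P/T = const ⇒ T₂ = 748 K, P₂ = 300 kPa.

300 kPa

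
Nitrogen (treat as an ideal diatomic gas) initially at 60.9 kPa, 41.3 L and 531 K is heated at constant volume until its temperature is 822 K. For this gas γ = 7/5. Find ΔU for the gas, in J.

3450 J

n = P₁V₁/(RT₁) = 60.9×41.3/(8.314×531) = 0.570 mol.
Isochoric: V stays 41.3 L; P/T = const ⇒ T₂ = 822 K, P₂ = 94.3 kPa.
For an ideal gas ΔU = nCvΔT with Cv = (5/2)R = 20.8 J/(mol·K).
ΔU = 0.570×20.8×(822−531) = 3450 J.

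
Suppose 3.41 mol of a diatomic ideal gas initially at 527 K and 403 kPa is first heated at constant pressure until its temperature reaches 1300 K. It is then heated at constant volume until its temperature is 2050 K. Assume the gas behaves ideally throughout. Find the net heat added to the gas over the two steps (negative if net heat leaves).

V₁ = nRT₁/P₁ = 3.41×8.314×527/403 = 37.1 L.
Step 1 — Isobaric: P stays 403 kPa; V/T = const ⇒ T₂ = 1300 K, V₂ = 91.5 L.
W = PΔV = 403×(91.5−37.1) kPa·L = 21900 J.
ΔU = nCvΔT = 3.41×20.8×(1300−527) = 54800 J.
Q = ΔU + W = nCpΔT = 76700 J.
State after step 1: P = 403 kPa, V = 91.5 L, T = 1300 K.
Step 2 — Isochoric: V stays 91.5 L; P/T = const ⇒ T₂ = 2050 K, P₂ = 636 kPa.
W = 0 (no volume change).
ΔU = nCvΔT = 3.41×20.8×(2050−1300) = 53200 J.
Q = ΔU = 53200 J.
Net over both steps: W = 21900 J, Q = 130000 J, ΔU = 108000 J.

130000 J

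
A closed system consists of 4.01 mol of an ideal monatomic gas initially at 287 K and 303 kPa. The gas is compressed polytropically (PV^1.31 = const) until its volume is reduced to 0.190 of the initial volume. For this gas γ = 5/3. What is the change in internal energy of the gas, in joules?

V₁ = nRT₁/P₁ = 4.01×8.314×287/303 = 31.6 L.
Polytropic n=1.31: T₂ = T₁(V₁/V₂)^(n−1) = 287×(5.26)^0.31 = 480 K; P₂ = P₁(V₁/V₂)^n = 2670 kPa.
For an ideal gas ΔU = nCvΔT with Cv = (3/2)R = 12.5 J/(mol·K).
ΔU = 4.01×12.5×(480−287) = 9660 J.

9660 J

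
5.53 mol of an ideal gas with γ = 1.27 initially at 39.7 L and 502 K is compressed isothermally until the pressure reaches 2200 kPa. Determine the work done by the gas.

P₁ = nRT₁/V₁ = 5.53×8.314×502/39.7 = 581 kPa.
Isothermal: T stays 502 K; PV = const ⇒ V₂ = 10.5 L, P₂ = 2200 kPa.
W = nRT ln(V₂/V₁) = 5.53×8.314×502×ln(0.264) = -30700 J.

-30700 J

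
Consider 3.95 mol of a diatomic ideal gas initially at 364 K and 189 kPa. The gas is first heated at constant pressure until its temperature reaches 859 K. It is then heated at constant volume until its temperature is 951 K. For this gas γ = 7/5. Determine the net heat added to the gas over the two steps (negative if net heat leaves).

V₁ = nRT₁/P₁ = 3.95×8.314×364/189 = 63.2 L.
Step 1 — Isobaric: P stays 189 kPa; V/T = const ⇒ T₂ = 859 K, V₂ = 149 L.
W = PΔV = 189×(149−63.2) kPa·L = 16300 J.
ΔU = nCvΔT = 3.95×20.8×(859−364) = 40600 J.
Q = ΔU + W = nCpΔT = 56900 J.
State after step 1: P = 189 kPa, V = 149 L, T = 859 K.
Step 2 — Isochoric: V stays 149 L; P/T = const ⇒ T₂ = 951 K, P₂ = 209 kPa.
W = 0 (no volume change).
ΔU = nCvΔT = 3.95×20.8×(951−859) = 7550 J.
Q = ΔU = 7550 J.
Net over both steps: W = 16300 J, Q = 64400 J, ΔU = 48200 J.

64400 J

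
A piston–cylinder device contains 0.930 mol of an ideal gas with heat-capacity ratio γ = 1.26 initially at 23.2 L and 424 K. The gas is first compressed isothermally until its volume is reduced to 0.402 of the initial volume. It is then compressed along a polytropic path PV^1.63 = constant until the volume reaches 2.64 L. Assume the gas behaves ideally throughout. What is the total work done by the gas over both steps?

P₁ = nRT₁/V₁ = 0.930×8.314×424/23.2 = 141 kPa.
Step 1 — Isothermal: T stays 424 K; PV = const ⇒ V₂ = 9.33 L, P₂ = 352 kPa.
ΔU = 0 (ideal gas, T constant).
W = nRT ln(V₂/V₁) = 0.930×8.314×424×ln(0.402) = -2990 J.
Q = ΔU + W = -2990 J.
State after step 1: P = 352 kPa, V = 9.33 L, T = 424 K.
Step 2 — Polytropic n=1.63: T₂ = T₁(V₁/V₂)^(n−1) = 424×(3.53)^0.63 = 939 K; P₂ = P₁(V₁/V₂)^n = 2750 kPa.
W = (P₁V₁−P₂V₂)/(n−1) = (352×9.33−2750×2.64)/0.63 = -6320 J.
ΔU = nCvΔT = 0.930×32.0×(939−424) = 15300 J.
Q = ΔU + W = 9000 J.
Net over both steps: W = -9310 J, Q = 6010 J, ΔU = 15300 J.

-9310 J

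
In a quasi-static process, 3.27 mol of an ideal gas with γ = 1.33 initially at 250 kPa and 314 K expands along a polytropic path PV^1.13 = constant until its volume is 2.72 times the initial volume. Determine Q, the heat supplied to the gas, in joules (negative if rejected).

V₁ = nRT₁/P₁ = 3.27×8.314×314/250 = 34.1 L.
Polytropic n=1.13: T₂ = T₁(V₁/V₂)^(n−1) = 314×(0.368)^0.13 = 276 K; P₂ = P₁(V₁/V₂)^n = 80.7 kPa.
W = (P₁V₁−P₂V₂)/(n−1) = (250×34.1−80.7×92.9)/0.13 = 8010 J.
ΔU = nCvΔT = 3.27×25.2×(276−314) = -3160 J.
Q = ΔU + W = 4850 J.

4850 J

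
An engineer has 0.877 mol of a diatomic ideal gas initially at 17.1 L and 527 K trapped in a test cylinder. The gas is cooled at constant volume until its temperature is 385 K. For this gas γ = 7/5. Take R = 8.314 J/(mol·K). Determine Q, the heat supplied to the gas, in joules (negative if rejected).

-2590 J

P₁ = nRT₁/V₁ = 0.877×8.314×527/17.1 = 225 kPa.
Isochoric: V stays 17.1 L; P/T = const ⇒ T₂ = 385 K, P₂ = 164 kPa.
W = 0 (no volume change).
ΔU = nCvΔT = 0.877×20.8×(385−527) = -2590 J.
Q = ΔU = -2590 J.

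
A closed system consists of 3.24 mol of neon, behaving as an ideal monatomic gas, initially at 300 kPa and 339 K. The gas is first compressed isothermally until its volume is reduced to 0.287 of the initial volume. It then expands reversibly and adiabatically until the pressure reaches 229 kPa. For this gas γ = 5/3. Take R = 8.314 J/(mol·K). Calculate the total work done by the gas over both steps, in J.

V₁ = nRT₁/P₁ = 3.24×8.314×339/300 = 30.4 L.
Step 1 — Isothermal: T stays 339 K; PV = const ⇒ V₂ = 8.74 L, P₂ = 1050 kPa.
ΔU = 0 (ideal gas, T constant).
W = nRT ln(V₂/V₁) = 3.24×8.314×339×ln(0.287) = -11400 J.
Q = ΔU + W = -11400 J.
State after step 1: P = 1050 kPa, V = 8.74 L, T = 339 K.
Step 2 — Adiabatic: T₂/T₁ = (P₂/P₁)^((γ−1)/γ) ⇒ T₂ = 339×(0.219)^0.400 = 185 K; V₂ = 21.7 L.
ΔU = nCvΔT = 3.24×12.5×(185−339) = -6240 J.
Q = 0 for an adiabatic process, so W = −ΔU = 6240 J.
Net over both steps: W = -5160 J, Q = -11400 J, ΔU = -6240 J.

-5160 J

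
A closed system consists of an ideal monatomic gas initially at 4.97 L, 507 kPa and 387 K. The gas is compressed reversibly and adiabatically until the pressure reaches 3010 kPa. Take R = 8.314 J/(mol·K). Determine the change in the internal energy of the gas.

n = P₁V₁/(RT₁) = 507×4.97/(8.314×387) = 0.783 mol.
Adiabatic: T₂/T₁ = (P₂/P₁)^((γ−1)/γ) ⇒ T₂ = 387×(5.94)^0.400 = 789 K; V₂ = 1.71 L.
For an ideal gas ΔU = nCvΔT with Cv = (3/2)R = 12.5 J/(mol·K).
ΔU = 0.783×12.5×(789−387) = 3930 J.

3930 J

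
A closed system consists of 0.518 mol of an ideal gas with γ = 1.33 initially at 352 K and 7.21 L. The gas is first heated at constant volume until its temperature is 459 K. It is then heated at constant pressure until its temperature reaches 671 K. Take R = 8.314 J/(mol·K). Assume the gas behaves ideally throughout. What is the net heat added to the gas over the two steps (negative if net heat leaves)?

5080 J

P₁ = nRT₁/V₁ = 0.518×8.314×352/7.21 = 210 kPa.
Step 1 — Isochoric: V stays 7.21 L; P/T = const ⇒ T₂ = 459 K, P₂ = 274 kPa.
W = 0 (no volume change).
ΔU = nCvΔT = 0.518×25.2×(459−352) = 1400 J.
Q = ΔU = 1400 J.
State after step 1: P = 274 kPa, V = 7.21 L, T = 459 K.
Step 2 — Isobaric: P stays 274 kPa; V/T = const ⇒ T₂ = 671 K, V₂ = 10.5 L.
W = PΔV = 274×(10.5−7.21) kPa·L = 913 J.
ΔU = nCvΔT = 0.518×25.2×(671−459) = 2770 J.
Q = ΔU + W = nCpΔT = 3680 J.
Net over both steps: W = 913 J, Q = 5080 J, ΔU = 4160 J.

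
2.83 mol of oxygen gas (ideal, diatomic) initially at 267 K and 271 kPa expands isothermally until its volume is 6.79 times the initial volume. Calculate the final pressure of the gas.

39.9 kPa

V₁ = nRT₁/P₁ = 2.83×8.314×267/271 = 23.2 L.
Isothermal: T stays 267 K; PV = const ⇒ V₂ = 157 L, P₂ = 39.9 kPa.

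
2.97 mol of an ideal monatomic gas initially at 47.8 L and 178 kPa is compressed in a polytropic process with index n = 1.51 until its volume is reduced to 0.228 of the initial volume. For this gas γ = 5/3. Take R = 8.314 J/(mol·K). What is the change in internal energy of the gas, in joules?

14400 J

T₁ = P₁V₁/(nR) = 178×47.8/(2.97×8.314) = 345 K.
Polytropic n=1.51: T₂ = T₁(V₁/V₂)^(n−1) = 345×(4.39)^0.51 = 732 K; P₂ = P₁(V₁/V₂)^n = 1660 kPa.
For an ideal gas ΔU = nCvΔT with Cv = (3/2)R = 12.5 J/(mol·K).
ΔU = 2.97×12.5×(732−345) = 14400 J.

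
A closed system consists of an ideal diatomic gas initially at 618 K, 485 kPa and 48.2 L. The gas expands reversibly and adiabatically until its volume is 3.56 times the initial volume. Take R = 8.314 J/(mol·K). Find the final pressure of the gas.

82.0 kPa

Adiabatic: TV^(γ−1) = const ⇒ T₂ = 618×(0.281)^0.400 = 372 K; PV^γ = const ⇒ P₂ = 82.0 kPa.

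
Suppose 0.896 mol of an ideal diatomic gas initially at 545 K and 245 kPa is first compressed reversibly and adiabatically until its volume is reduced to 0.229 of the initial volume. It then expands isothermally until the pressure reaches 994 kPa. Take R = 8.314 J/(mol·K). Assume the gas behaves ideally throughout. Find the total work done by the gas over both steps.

-3300 J

V₁ = nRT₁/P₁ = 0.896×8.314×545/245 = 16.6 L.
Step 1 — Adiabatic: TV^(γ−1) = const ⇒ T₂ = 545×(4.37)^0.400 = 983 K; PV^γ = const ⇒ P₂ = 1930 kPa.
ΔU = nCvΔT = 0.896×20.8×(983−545) = 8150 J.
Q = 0 for an adiabatic process, so W = −ΔU = -8150 J.
State after step 1: P = 1930 kPa, V = 3.79 L, T = 983 K.
Step 2 — Isothermal: T stays 983 K; PV = const ⇒ V₂ = 7.37 L, P₂ = 994 kPa.
ΔU = 0 (ideal gas, T constant).
W = nRT ln(V₂/V₁) = 0.896×8.314×983×ln(1.94) = 4860 J.
Q = ΔU + W = 4860 J.
Net over both steps: W = -3300 J, Q = 4860 J, ΔU = 8150 J.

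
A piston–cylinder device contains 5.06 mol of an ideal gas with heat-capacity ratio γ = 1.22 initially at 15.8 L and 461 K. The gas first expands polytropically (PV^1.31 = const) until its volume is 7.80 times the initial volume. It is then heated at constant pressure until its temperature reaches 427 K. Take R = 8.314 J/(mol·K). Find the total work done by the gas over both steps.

37200 J

P₁ = nRT₁/V₁ = 5.06×8.314×461/15.8 = 1230 kPa.
Step 1 — Polytropic n=1.31: T₂ = T₁(V₁/V₂)^(n−1) = 461×(0.128)^0.31 = 244 K; P₂ = P₁(V₁/V₂)^n = 83.2 kPa.
W = (P₁V₁−P₂V₂)/(n−1) = (1230×15.8−83.2×123)/0.31 = 29500 J.
ΔU = nCvΔT = 5.06×37.8×(244−461) = -41500 J.
Q = ΔU + W = -12100 J.
State after step 1: P = 83.2 kPa, V = 123 L, T = 244 K.
Step 2 — Isobaric: P stays 83.2 kPa; V/T = const ⇒ T₂ = 427 K, V₂ = 216 L.
W = PΔV = 83.2×(216−123) kPa·L = 7700 J.
ΔU = nCvΔT = 5.06×37.8×(427−244) = 35000 J.
Q = ΔU + W = nCpΔT = 42700 J.
Net over both steps: W = 37200 J, Q = 30700 J, ΔU = -6500 J.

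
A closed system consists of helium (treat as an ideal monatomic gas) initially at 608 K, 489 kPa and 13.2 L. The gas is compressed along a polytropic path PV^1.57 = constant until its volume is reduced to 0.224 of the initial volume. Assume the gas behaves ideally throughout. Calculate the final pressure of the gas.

5120 kPa

Polytropic n=1.57: T₂ = T₁(V₁/V₂)^(n−1) = 608×(4.46)^0.57 = 1430 K; P₂ = P₁(V₁/V₂)^n = 5120 kPa.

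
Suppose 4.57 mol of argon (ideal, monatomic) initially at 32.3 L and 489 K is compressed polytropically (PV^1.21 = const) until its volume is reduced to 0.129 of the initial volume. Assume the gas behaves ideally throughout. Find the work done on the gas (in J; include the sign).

47500 J

P₁ = nRT₁/V₁ = 4.57×8.314×489/32.3 = 575 kPa.
Polytropic n=1.21: T₂ = T₁(V₁/V₂)^(n−1) = 489×(7.75)^0.21 = 752 K; P₂ = P₁(V₁/V₂)^n = 6860 kPa.
W = (P₁V₁−P₂V₂)/(n−1) = (575×32.3−6860×4.17)/0.21 = -47500 J.
Work done on the gas = −W_by = 47500 J.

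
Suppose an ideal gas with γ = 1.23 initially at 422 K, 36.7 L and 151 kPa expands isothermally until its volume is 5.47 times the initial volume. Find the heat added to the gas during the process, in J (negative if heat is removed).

n = P₁V₁/(RT₁) = 151×36.7/(8.314×422) = 1.58 mol.
Isothermal: T stays 422 K; PV = const ⇒ V₂ = 201 L, P₂ = 27.6 kPa.
ΔU = 0 (ideal gas, T constant).
W = nRT ln(V₂/V₁) = 1.58×8.314×422×ln(5.47) = 9420 J.
Q = ΔU + W = 9420 J.

9420 J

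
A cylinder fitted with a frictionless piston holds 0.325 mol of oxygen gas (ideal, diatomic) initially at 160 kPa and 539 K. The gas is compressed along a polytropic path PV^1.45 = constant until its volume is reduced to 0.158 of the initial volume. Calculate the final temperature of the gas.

V₁ = nRT₁/P₁ = 0.325×8.314×539/160 = 9.10 L.
Polytropic n=1.45: T₂ = T₁(V₁/V₂)^(n−1) = 539×(6.33)^0.45 = 1240 K; P₂ = P₁(V₁/V₂)^n = 2320 kPa.

1240 K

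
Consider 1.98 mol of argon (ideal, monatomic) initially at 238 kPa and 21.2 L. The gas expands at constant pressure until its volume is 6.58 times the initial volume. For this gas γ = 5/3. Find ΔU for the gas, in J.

42200 J

T₁ = P₁V₁/(nR) = 238×21.2/(1.98×8.314) = 307 K.
Isobaric: P stays 238 kPa; V/T = const ⇒ T₂ = 2020 K, V₂ = 139 L.
For an ideal gas ΔU = nCvΔT with Cv = (3/2)R = 12.5 J/(mol·K).
ΔU = 1.98×12.5×(2020−307) = 42200 J.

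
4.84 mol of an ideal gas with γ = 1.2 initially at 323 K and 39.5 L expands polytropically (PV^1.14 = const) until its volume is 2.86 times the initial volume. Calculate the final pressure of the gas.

99.3 kPa

P₁ = nRT₁/V₁ = 4.84×8.314×323/39.5 = 329 kPa.
Polytropic n=1.14: T₂ = T₁(V₁/V₂)^(n−1) = 323×(0.350)^0.14 = 279 K; P₂ = P₁(V₁/V₂)^n = 99.3 kPa.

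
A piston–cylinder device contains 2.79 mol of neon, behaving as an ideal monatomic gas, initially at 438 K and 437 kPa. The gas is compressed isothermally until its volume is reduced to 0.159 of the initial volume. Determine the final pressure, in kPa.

V₁ = nRT₁/P₁ = 2.79×8.314×438/437 = 23.2 L.
Isothermal: T stays 438 K; PV = const ⇒ V₂ = 3.70 L, P₂ = 2750 kPa.

2750 kPa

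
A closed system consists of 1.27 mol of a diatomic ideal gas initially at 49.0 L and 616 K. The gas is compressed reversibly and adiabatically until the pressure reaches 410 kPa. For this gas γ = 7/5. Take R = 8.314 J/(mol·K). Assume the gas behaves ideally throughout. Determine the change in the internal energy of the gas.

6180 J

P₁ = nRT₁/V₁ = 1.27×8.314×616/49.0 = 133 kPa.
Adiabatic: T₂/T₁ = (P₂/P₁)^((γ−1)/γ) ⇒ T₂ = 616×(3.09)^0.286 = 850 K; V₂ = 21.9 L.
For an ideal gas ΔU = nCvΔT with Cv = (5/2)R = 20.8 J/(mol·K).
ΔU = 1.27×20.8×(850−616) = 6180 J.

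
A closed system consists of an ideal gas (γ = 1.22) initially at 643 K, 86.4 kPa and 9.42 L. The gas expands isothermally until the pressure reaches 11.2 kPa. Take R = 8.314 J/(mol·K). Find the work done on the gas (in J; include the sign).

n = P₁V₁/(RT₁) = 86.4×9.42/(8.314×643) = 0.152 mol.
Isothermal: T stays 643 K; PV = const ⇒ V₂ = 72.7 L, P₂ = 11.2 kPa.
W = nRT ln(V₂/V₁) = 0.152×8.314×643×ln(7.71) = 1660 J.
Work done on the gas = −W_by = -1660 J.

-1660 J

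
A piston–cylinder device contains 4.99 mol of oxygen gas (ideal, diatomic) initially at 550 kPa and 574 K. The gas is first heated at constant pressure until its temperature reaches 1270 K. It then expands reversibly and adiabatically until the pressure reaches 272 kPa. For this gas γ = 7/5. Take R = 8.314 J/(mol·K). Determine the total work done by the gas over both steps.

V₁ = nRT₁/P₁ = 4.99×8.314×574/550 = 43.3 L.
Step 1 — Isobaric: P stays 550 kPa; V/T = const ⇒ T₂ = 1270 K, V₂ = 95.8 L.
W = PΔV = 550×(95.8−43.3) kPa·L = 28900 J.
ΔU = nCvΔT = 4.99×20.8×(1270−574) = 72200 J.
Q = ΔU + W = nCpΔT = 101000 J.
State after step 1: P = 550 kPa, V = 95.8 L, T = 1270 K.
Step 2 — Adiabatic: T₂/T₁ = (P₂/P₁)^((γ−1)/γ) ⇒ T₂ = 1270×(0.495)^0.286 = 1040 K; V₂ = 158 L.
ΔU = nCvΔT = 4.99×20.8×(1040−1270) = -24000 J.
Q = 0 for an adiabatic process, so W = −ΔU = 24000 J.
Net over both steps: W = 52900 J, Q = 101000 J, ΔU = 48200 J.

52900 J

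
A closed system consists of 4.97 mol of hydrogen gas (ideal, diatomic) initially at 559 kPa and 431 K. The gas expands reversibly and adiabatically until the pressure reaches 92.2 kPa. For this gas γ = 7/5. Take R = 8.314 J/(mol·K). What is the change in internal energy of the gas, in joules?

-17900 J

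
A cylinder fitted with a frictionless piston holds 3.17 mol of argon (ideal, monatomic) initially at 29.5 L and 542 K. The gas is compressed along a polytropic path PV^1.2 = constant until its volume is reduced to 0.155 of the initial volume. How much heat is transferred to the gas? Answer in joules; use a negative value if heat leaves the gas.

-22600 J

P₁ = nRT₁/V₁ = 3.17×8.314×542/29.5 = 484 kPa.
Polytropic n=1.2: T₂ = T₁(V₁/V₂)^(n−1) = 542×(6.45)^0.20 = 787 K; P₂ = P₁(V₁/V₂)^n = 4540 kPa.
W = (P₁V₁−P₂V₂)/(n−1) = (484×29.5−4540×4.57)/0.20 = -32300 J.
ΔU = nCvΔT = 3.17×12.5×(787−542) = 9680 J.
Q = ΔU + W = -22600 J.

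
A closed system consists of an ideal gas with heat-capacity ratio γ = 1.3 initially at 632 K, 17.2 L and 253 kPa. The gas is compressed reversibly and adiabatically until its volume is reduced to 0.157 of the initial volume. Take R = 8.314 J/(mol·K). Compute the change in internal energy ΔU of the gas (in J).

n = P₁V₁/(RT₁) = 253×17.2/(8.314×632) = 0.828 mol.
Adiabatic: TV^(γ−1) = const ⇒ T₂ = 632×(6.37)^0.300 = 1100 K; PV^γ = const ⇒ P₂ = 2810 kPa.
For an ideal gas ΔU = nCvΔT with Cv = R/(γ−1) = 27.7 J/(mol·K).
ΔU = 0.828×27.7×(1100−632) = 10800 J.

10800 J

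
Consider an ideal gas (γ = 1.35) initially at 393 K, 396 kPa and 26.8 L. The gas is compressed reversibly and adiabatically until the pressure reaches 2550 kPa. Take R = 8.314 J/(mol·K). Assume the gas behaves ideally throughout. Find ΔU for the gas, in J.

n = P₁V₁/(RT₁) = 396×26.8/(8.314×393) = 3.25 mol.
Adiabatic: T₂/T₁ = (P₂/P₁)^((γ−1)/γ) ⇒ T₂ = 393×(6.44)^0.259 = 637 K; V₂ = 6.75 L.
For an ideal gas ΔU = nCvΔT with Cv = R/(γ−1) = 23.8 J/(mol·K).
ΔU = 3.25×23.8×(637−393) = 18800 J.

18800 J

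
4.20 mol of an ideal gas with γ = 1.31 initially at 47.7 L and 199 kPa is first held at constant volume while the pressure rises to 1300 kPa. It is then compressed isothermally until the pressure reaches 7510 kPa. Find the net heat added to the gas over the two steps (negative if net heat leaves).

60700 J

T₁ = P₁V₁/(nR) = 199×47.7/(4.20×8.314) = 272 K.
Step 1 — Isochoric: V stays 47.7 L; P/T = const ⇒ T₂ = 1780 K, P₂ = 1300 kPa.
W = 0 (no volume change).
ΔU = nCvΔT = 4.20×26.8×(1780−272) = 169000 J.
Q = ΔU = 169000 J.
State after step 1: P = 1300 kPa, V = 47.7 L, T = 1780 K.
Step 2 — Isothermal: T stays 1780 K; PV = const ⇒ V₂ = 8.26 L, P₂ = 7510 kPa.
ΔU = 0 (ideal gas, T constant).
W = nRT ln(V₂/V₁) = 4.20×8.314×1780×ln(0.173) = -109000 J.
Q = ΔU + W = -109000 J.
Net over both steps: W = -109000 J, Q = 60700 J, ΔU = 169000 J.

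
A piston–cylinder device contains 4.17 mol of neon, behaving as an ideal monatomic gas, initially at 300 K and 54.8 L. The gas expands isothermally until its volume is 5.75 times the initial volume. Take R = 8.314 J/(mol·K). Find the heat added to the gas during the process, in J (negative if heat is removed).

P₁ = nRT₁/V₁ = 4.17×8.314×300/54.8 = 190 kPa.
Isothermal: T stays 300 K; PV = const ⇒ V₂ = 315 L, P₂ = 33.0 kPa.
ΔU = 0 (ideal gas, T constant).
W = nRT ln(V₂/V₁) = 4.17×8.314×300×ln(5.75) = 18200 J.
Q = ΔU + W = 18200 J.

18200 J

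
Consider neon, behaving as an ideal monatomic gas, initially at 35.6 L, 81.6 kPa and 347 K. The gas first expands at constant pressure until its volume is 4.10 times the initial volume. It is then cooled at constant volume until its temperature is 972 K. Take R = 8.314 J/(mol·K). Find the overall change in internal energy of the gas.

7850 J

n = P₁V₁/(RT₁) = 81.6×35.6/(8.314×347) = 1.01 mol.
Step 1 — Isobaric: P stays 81.6 kPa; V/T = const ⇒ T₂ = 1420 K, V₂ = 146 L.
W = PΔV = 81.6×(146−35.6) kPa·L = 9010 J.
ΔU = nCvΔT = 1.01×12.5×(1420−347) = 13500 J.
Q = ΔU + W = nCpΔT = 22500 J.
State after step 1: P = 81.6 kPa, V = 146 L, T = 1420 K.
Step 2 — Isochoric: V stays 146 L; P/T = const ⇒ T₂ = 972 K, P₂ = 55.7 kPa.
W = 0 (no volume change).
ΔU = nCvΔT = 1.01×12.5×(972−1420) = -5660 J.
Q = ΔU = -5660 J.
Net over both steps: W = 9010 J, Q = 16900 J, ΔU = 7850 J.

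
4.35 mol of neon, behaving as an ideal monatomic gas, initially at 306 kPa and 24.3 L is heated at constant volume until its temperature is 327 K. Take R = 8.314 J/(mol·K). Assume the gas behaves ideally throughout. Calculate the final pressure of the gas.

487 kPa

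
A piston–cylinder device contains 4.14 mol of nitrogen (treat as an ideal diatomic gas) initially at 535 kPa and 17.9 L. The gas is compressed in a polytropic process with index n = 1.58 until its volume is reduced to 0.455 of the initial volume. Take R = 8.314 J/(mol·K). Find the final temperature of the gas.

439 K

T₁ = P₁V₁/(nR) = 535×17.9/(4.14×8.314) = 278 K.
Polytropic n=1.58: T₂ = T₁(V₁/V₂)^(n−1) = 278×(2.20)^0.58 = 439 K; P₂ = P₁(V₁/V₂)^n = 1860 kPa.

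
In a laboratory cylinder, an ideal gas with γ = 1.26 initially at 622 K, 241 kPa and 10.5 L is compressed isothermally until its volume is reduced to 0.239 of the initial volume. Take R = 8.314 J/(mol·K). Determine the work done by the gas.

n = P₁V₁/(RT₁) = 241×10.5/(8.314×622) = 0.489 mol.
Isothermal: T stays 622 K; PV = const ⇒ V₂ = 2.51 L, P₂ = 1010 kPa.
W = nRT ln(V₂/V₁) = 0.489×8.314×622×ln(0.239) = -3620 J.

-3620 J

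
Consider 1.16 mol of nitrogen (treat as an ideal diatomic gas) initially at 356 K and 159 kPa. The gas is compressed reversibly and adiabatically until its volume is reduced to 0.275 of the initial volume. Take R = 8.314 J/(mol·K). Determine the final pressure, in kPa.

969 kPa

V₁ = nRT₁/P₁ = 1.16×8.314×356/159 = 21.6 L.
Adiabatic: TV^(γ−1) = const ⇒ T₂ = 356×(3.64)^0.400 = 597 K; PV^γ = const ⇒ P₂ = 969 kPa.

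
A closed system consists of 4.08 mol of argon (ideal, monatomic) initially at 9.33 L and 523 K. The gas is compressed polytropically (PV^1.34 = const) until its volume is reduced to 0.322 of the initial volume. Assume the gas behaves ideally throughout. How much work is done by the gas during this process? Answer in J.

P₁ = nRT₁/V₁ = 4.08×8.314×523/9.33 = 1900 kPa.
Polytropic n=1.34: T₂ = T₁(V₁/V₂)^(n−1) = 523×(3.11)^0.34 = 769 K; P₂ = P₁(V₁/V₂)^n = 8680 kPa.
W = (P₁V₁−P₂V₂)/(n−1) = (1900×9.33−8680×3.00)/0.34 = -24500 J.

-24500 J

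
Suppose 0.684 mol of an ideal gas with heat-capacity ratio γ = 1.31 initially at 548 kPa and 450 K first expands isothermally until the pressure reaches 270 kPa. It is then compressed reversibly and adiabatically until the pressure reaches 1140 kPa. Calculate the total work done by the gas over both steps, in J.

-1540 J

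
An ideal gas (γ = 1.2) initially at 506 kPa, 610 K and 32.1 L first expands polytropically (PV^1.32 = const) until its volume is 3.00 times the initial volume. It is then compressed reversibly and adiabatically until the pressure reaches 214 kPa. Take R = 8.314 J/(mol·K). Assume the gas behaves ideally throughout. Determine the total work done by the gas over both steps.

9140 J

n = P₁V₁/(RT₁) = 506×32.1/(8.314×610) = 3.20 mol.
Step 1 — Polytropic n=1.32: T₂ = T₁(V₁/V₂)^(n−1) = 610×(0.333)^0.32 = 429 K; P₂ = P₁(V₁/V₂)^n = 119 kPa.
W = (P₁V₁−P₂V₂)/(n−1) = (506×32.1−119×96.3)/0.32 = 15000 J.
ΔU = nCvΔT = 3.20×41.6×(429−610) = -24100 J.
Q = ΔU + W = -9030 J.
State after step 1: P = 119 kPa, V = 96.3 L, T = 429 K.
Step 2 — Adiabatic: T₂/T₁ = (P₂/P₁)^((γ−1)/γ) ⇒ T₂ = 429×(1.80)^0.167 = 474 K; V₂ = 58.9 L.
ΔU = nCvΔT = 3.20×41.6×(474−429) = 5900 J.
Q = 0 for an adiabatic process, so W = −ΔU = -5900 J.
Net over both steps: W = 9140 J, Q = -9030 J, ΔU = -18200 J.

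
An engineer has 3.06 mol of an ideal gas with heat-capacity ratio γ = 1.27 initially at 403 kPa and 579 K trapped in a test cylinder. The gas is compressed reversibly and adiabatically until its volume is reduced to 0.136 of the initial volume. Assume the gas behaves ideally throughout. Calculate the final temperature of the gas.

V₁ = nRT₁/P₁ = 3.06×8.314×579/403 = 36.6 L.
Adiabatic: TV^(γ−1) = const ⇒ T₂ = 579×(7.35)^0.270 = 992 K; PV^γ = const ⇒ P₂ = 5080 kPa.

992 K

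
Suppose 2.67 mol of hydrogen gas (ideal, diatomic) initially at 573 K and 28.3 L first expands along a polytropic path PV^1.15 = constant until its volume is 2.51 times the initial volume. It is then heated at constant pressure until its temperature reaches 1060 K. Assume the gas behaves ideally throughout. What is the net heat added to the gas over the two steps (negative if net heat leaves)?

50400 J

P₁ = nRT₁/V₁ = 2.67×8.314×573/28.3 = 449 kPa.
Step 1 — Polytropic n=1.15: T₂ = T₁(V₁/V₂)^(n−1) = 573×(0.398)^0.15 = 499 K; P₂ = P₁(V₁/V₂)^n = 156 kPa.
W = (P₁V₁−P₂V₂)/(n−1) = (449×28.3−156×71.0)/0.15 = 10900 J.
ΔU = nCvΔT = 2.67×20.8×(499−573) = -4100 J.
Q = ΔU + W = 6830 J.
State after step 1: P = 156 kPa, V = 71.0 L, T = 499 K.
Step 2 — Isobaric: P stays 156 kPa; V/T = const ⇒ T₂ = 1060 K, V₂ = 151 L.
W = PΔV = 156×(151−71.0) kPa·L = 12500 J.
ΔU = nCvΔT = 2.67×20.8×(1060−499) = 31100 J.
Q = ΔU + W = nCpΔT = 43600 J.
Net over both steps: W = 23400 J, Q = 50400 J, ΔU = 27000 J.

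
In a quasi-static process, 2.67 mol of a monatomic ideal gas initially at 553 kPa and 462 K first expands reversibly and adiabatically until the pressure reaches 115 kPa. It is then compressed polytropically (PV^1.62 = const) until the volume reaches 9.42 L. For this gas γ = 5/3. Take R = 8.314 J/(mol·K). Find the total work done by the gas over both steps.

V₁ = nRT₁/P₁ = 2.67×8.314×462/553 = 18.5 L.
Step 1 — Adiabatic: T₂/T₁ = (P₂/P₁)^((γ−1)/γ) ⇒ T₂ = 462×(0.208)^0.400 = 247 K; V₂ = 47.6 L.
ΔU = nCvΔT = 2.67×12.5×(247−462) = -7180 J.
Q = 0 for an adiabatic process, so W = −ΔU = 7180 J.
State after step 1: P = 115 kPa, V = 47.6 L, T = 247 K.
Step 2 — Polytropic n=1.62: T₂ = T₁(V₁/V₂)^(n−1) = 247×(5.05)^0.62 = 673 K; P₂ = P₁(V₁/V₂)^n = 1590 kPa.
W = (P₁V₁−P₂V₂)/(n−1) = (115×47.6−1590×9.42)/0.62 = -15300 J.
ΔU = nCvΔT = 2.67×12.5×(673−247) = 14200 J.
Q = ΔU + W = -1070 J.
Net over both steps: W = -8090 J, Q = -1070 J, ΔU = 7020 J.

-8090 J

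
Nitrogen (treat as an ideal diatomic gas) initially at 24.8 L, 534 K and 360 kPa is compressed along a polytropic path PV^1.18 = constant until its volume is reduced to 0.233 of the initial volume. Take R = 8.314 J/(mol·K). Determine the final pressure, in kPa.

2010 kPa

Polytropic n=1.18: T₂ = T₁(V₁/V₂)^(n−1) = 534×(4.29)^0.18 = 694 K; P₂ = P₁(V₁/V₂)^n = 2010 kPa.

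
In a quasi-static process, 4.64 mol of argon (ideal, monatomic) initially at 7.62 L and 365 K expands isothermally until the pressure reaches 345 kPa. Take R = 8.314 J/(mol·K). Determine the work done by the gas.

23600 J

P₁ = nRT₁/V₁ = 4.64×8.314×365/7.62 = 1850 kPa.
Isothermal: T stays 365 K; PV = const ⇒ V₂ = 40.8 L, P₂ = 345 kPa.
W = nRT ln(V₂/V₁) = 4.64×8.314×365×ln(5.36) = 23600 J.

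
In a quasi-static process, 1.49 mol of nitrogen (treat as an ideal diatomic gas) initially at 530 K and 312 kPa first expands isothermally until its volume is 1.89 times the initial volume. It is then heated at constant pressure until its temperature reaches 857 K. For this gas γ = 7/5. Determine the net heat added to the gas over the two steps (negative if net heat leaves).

18400 J

V₁ = nRT₁/P₁ = 1.49×8.314×530/312 = 21.0 L.
Step 1 — Isothermal: T stays 530 K; PV = const ⇒ V₂ = 39.8 L, P₂ = 165 kPa.
ΔU = 0 (ideal gas, T constant).
W = nRT ln(V₂/V₁) = 1.49×8.314×530×ln(1.89) = 4180 J.
Q = ΔU + W = 4180 J.
State after step 1: P = 165 kPa, V = 39.8 L, T = 530 K.
Step 2 — Isobaric: P stays 165 kPa; V/T = const ⇒ T₂ = 857 K, V₂ = 64.3 L.
W = PΔV = 165×(64.3−39.8) kPa·L = 4050 J.
ΔU = nCvΔT = 1.49×20.8×(857−530) = 10100 J.
Q = ΔU + W = nCpΔT = 14200 J.
Net over both steps: W = 8230 J, Q = 18400 J, ΔU = 10100 J.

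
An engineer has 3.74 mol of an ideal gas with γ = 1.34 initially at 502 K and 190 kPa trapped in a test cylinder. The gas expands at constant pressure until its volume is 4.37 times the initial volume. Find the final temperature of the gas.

V₁ = nRT₁/P₁ = 3.74×8.314×502/190 = 82.2 L.
Isobaric: P stays 190 kPa; V/T = const ⇒ T₂ = 2190 K, V₂ = 359 L.

2190 K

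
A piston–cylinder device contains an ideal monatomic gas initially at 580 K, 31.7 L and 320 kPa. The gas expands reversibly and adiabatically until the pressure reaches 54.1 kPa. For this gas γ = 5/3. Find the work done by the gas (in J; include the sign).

7740 J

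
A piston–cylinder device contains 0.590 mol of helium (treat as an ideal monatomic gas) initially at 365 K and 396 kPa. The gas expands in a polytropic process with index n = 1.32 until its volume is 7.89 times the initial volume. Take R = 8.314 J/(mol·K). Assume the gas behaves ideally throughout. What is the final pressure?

25.9 kPa

V₁ = nRT₁/P₁ = 0.590×8.314×365/396 = 4.52 L.
Polytropic n=1.32: T₂ = T₁(V₁/V₂)^(n−1) = 365×(0.127)^0.32 = 188 K; P₂ = P₁(V₁/V₂)^n = 25.9 kPa.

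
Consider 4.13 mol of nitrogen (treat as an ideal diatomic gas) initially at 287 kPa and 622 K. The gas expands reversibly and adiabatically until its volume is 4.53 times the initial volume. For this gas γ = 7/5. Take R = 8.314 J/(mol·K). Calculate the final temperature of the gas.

340 K

V₁ = nRT₁/P₁ = 4.13×8.314×622/287 = 74.4 L.
Adiabatic: TV^(γ−1) = const ⇒ T₂ = 622×(0.221)^0.400 = 340 K; PV^γ = const ⇒ P₂ = 34.6 kPa.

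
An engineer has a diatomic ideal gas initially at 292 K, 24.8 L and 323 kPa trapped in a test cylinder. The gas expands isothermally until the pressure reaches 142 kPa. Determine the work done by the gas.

n = P₁V₁/(RT₁) = 323×24.8/(8.314×292) = 3.30 mol.
Isothermal: T stays 292 K; PV = const ⇒ V₂ = 56.4 L, P₂ = 142 kPa.
W = nRT ln(V₂/V₁) = 3.30×8.314×292×ln(2.27) = 6580 J.

6580 J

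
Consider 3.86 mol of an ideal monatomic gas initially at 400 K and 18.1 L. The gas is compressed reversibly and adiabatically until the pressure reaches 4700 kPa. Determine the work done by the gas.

-21800 J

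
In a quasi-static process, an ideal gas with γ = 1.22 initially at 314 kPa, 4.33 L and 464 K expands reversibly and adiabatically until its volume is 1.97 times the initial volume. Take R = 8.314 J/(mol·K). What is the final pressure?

137 kPa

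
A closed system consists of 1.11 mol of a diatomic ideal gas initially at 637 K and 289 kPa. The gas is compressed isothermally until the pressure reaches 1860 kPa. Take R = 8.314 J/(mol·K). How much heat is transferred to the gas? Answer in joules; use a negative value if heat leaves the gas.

V₁ = nRT₁/P₁ = 1.11×8.314×637/289 = 20.3 L.
Isothermal: T stays 637 K; PV = const ⇒ V₂ = 3.16 L, P₂ = 1860 kPa.
ΔU = 0 (ideal gas, T constant).
W = nRT ln(V₂/V₁) = 1.11×8.314×637×ln(0.155) = -10900 J.
Q = ΔU + W = -10900 J.

-10900 J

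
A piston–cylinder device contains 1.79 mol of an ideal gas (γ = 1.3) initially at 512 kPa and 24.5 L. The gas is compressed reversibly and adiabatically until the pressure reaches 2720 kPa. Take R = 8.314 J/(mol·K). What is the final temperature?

T₁ = P₁V₁/(nR) = 512×24.5/(1.79×8.314) = 843 K.
Adiabatic: T₂/T₁ = (P₂/P₁)^((γ−1)/γ) ⇒ T₂ = 843×(5.31)^0.231 = 1240 K; V₂ = 6.78 L.

1240 K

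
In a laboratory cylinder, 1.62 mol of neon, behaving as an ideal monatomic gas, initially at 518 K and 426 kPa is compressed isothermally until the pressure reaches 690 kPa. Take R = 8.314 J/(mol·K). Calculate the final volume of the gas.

V₁ = nRT₁/P₁ = 1.62×8.314×518/426 = 16.4 L.
Isothermal: T stays 518 K; PV = const ⇒ V₂ = 10.1 L, P₂ = 690 kPa.

10.1 L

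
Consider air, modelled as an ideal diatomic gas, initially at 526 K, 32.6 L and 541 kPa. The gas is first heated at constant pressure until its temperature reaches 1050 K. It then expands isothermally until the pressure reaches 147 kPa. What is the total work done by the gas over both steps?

n = P₁V₁/(RT₁) = 541×32.6/(8.314×526) = 4.03 mol.
Step 1 — Isobaric: P stays 541 kPa; V/T = const ⇒ T₂ = 1050 K, V₂ = 65.1 L.
W = PΔV = 541×(65.1−32.6) kPa·L = 17600 J.
ΔU = nCvΔT = 4.03×20.8×(1050−526) = 43900 J.
Q = ΔU + W = nCpΔT = 61500 J.
State after step 1: P = 541 kPa, V = 65.1 L, T = 1050 K.
Step 2 — Isothermal: T stays 1050 K; PV = const ⇒ V₂ = 239 L, P₂ = 147 kPa.
ΔU = 0 (ideal gas, T constant).
W = nRT ln(V₂/V₁) = 4.03×8.314×1050×ln(3.68) = 45900 J.
Q = ΔU + W = 45900 J.
Net over both steps: W = 63400 J, Q = 107000 J, ΔU = 43900 J.

63400 J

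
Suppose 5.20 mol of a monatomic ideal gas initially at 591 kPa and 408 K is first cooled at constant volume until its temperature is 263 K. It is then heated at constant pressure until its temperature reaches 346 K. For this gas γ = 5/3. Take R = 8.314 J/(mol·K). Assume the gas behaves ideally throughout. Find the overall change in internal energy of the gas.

V₁ = nRT₁/P₁ = 5.20×8.314×408/591 = 29.8 L.
Step 1 — Isochoric: V stays 29.8 L; P/T = const ⇒ T₂ = 263 K, P₂ = 381 kPa.
W = 0 (no volume change).
ΔU = nCvΔT = 5.20×12.5×(263−408) = -9400 J.
Q = ΔU = -9400 J.
State after step 1: P = 381 kPa, V = 29.8 L, T = 263 K.
Step 2 — Isobaric: P stays 381 kPa; V/T = const ⇒ T₂ = 346 K, V₂ = 39.3 L.
W = PΔV = 381×(39.3−29.8) kPa·L = 3590 J.
ΔU = nCvΔT = 5.20×12.5×(346−263) = 5380 J.
Q = ΔU + W = nCpΔT = 8970 J.
Net over both steps: W = 3590 J, Q = -432 J, ΔU = -4020 J.

-4020 J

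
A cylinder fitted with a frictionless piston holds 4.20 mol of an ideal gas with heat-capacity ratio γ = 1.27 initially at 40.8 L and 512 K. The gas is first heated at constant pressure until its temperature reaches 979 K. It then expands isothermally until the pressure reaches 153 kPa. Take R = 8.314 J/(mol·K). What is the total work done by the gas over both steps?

52300 J

P₁ = nRT₁/V₁ = 4.20×8.314×512/40.8 = 438 kPa.
Step 1 — Isobaric: P stays 438 kPa; V/T = const ⇒ T₂ = 979 K, V₂ = 78.0 L.
W = PΔV = 438×(78.0−40.8) kPa·L = 16300 J.
ΔU = nCvΔT = 4.20×30.8×(979−512) = 60400 J.
Q = ΔU + W = nCpΔT = 76700 J.
State after step 1: P = 438 kPa, V = 78.0 L, T = 979 K.
Step 2 — Isothermal: T stays 979 K; PV = const ⇒ V₂ = 223 L, P₂ = 153 kPa.
ΔU = 0 (ideal gas, T constant).
W = nRT ln(V₂/V₁) = 4.20×8.314×979×ln(2.86) = 36000 J.
Q = ΔU + W = 36000 J.
Net over both steps: W = 52300 J, Q = 113000 J, ΔU = 60400 J.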